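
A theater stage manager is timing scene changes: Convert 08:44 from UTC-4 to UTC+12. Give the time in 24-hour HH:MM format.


Local time: 08:44 at UTC-4 (offset -4h)
Target zone: UTC+12 (offset 12h)
Difference: 12 - (-4) = 16 hours
Calculation: 8 + (16) = 24
Wraparound: (24) mod 24 = 0
Result: 00:44

00:44


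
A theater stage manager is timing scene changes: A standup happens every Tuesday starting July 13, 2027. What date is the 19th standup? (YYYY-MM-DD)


First occurrence: 2027-07-13 (occurrence 1)
Each occurrence is 7 days after the previous.
Occurrence 19 is 18 weeks after the first.
18 weeks = 126 days
2027-07-13 + 126 days = 2027-11-16

2027-11-16


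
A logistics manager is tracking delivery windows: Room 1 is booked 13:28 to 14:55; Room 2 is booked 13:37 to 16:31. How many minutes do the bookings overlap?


Interval A: [808, 895] minutes from midnight
Interval B: [817, 991] minutes from midnight
Overlap start = max(808, 817) = 817
Overlap end = min(895, 991) = 895
Overlap = 895 - 817 = 78 minutes

78


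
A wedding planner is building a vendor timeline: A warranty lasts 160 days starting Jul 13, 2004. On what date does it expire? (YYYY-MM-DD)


Start: 2004-07-13
Adding 160 days
Days remaining in July: 18
After July: 142 days still to add
August 2004: 31 days, 111 remaining
September 2004: 30 days, 81 remaining
October 2004: 31 days, 50 remaining
November 2004: 30 days, 20 remaining
Result: 2004-12-20

2004-12-20


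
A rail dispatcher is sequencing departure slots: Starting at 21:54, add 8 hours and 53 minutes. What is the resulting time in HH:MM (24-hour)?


Start time: 21:54
Adding: 8 hours 53 minutes
Minutes: 54 + 53 = 107
Minute overflow: 107 >= 60, so carry 1 hour, minutes = 47
Hours: 21 + 8 + 1 = 30
Hour wraparound: 30 mod 24 = 6
Result: 06:47

06:47


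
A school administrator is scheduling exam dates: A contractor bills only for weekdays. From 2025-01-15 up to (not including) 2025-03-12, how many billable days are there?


Start: 2025-01-15 (Wednesday)
End (exclusive): 2025-03-12 (Wednesday)
Total calendar days: 56
Full weeks: 56 // 7 = 8 -> 40 weekdays
Remaining 0 days starting on Wednesday:
Total business days: 40 + 0 = 40

40


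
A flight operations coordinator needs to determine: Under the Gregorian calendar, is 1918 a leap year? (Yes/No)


Year: 1918
Divisible by 4? 1918 / 4 = 479.5 -> No
Not divisible by 4, so NOT a leap year

No


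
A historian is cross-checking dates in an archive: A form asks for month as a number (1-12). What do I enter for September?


Calendar month order:
8. August
9. September <--
10. October
September is month number 9

9


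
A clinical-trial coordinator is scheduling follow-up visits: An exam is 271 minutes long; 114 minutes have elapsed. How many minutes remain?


Total budget: 271 minutes
Time used: 114 minutes
Remaining: 271 - 114 = 157 minutes
Percent used: 42.1%
Percent remaining: 57.9%

157


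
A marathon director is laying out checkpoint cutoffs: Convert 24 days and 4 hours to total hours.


Days: 24
Extra hours: 4
Hours per day: 24
Days to hours: 24 x 24 = 576
Total: 576 + 4 = 580

580


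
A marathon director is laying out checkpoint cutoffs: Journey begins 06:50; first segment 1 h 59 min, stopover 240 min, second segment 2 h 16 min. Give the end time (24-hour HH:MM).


Depart: 06:50
Leg 1: +119 min -> 08:49
Layover: +240 min -> 12:49
Leg 2: +136 min -> 15:05
Total travel: 495 minutes = 8h 15m
Arrival: 15:05

15:05


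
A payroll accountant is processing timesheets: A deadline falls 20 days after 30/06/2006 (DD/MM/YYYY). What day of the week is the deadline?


Start: 2006-06-30 (Friday)
Step 1 - find target date: add 20 days
  2006-06-30 + 20 days = 2006-07-20
Step 2 - day of week:
  20 mod 7 = 6
  Friday + 6 days -> Thursday
Result: Thursday (2006-07-20)

Thursday


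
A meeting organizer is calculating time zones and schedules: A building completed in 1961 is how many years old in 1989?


Birth year: 1961
Current year: 1989
Age = current year - birth year
Age = 1989 - 1961 = 28

28


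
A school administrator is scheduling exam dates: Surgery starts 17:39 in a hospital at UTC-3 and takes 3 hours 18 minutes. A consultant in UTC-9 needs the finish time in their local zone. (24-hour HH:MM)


Start: 17:39 in UTC-3
Step 1 - add duration:
  minutes: 39 + 18 = 57
  hours: 17 + 3 + 0 = 20
  end in UTC-3: 20:57
Step 2 - convert UTC-3 -> UTC-9:
  offset difference: -9 - (-3) = -6 hours
  20 + (-6) = 14 -> mod 24 = 14
Result: 14:57 in UTC-9

14:57


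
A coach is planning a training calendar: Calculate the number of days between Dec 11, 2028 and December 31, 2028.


Start: December 11, 2028
End: December 31, 2028
Days left in December: 20
Total: 20 days

20


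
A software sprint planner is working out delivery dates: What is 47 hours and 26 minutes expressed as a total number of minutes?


Hours: 47
Minutes: 26
Convert hours to minutes: 47 x 60 = 2820
Add remaining minutes: 2820 + 26 = 2846

2846


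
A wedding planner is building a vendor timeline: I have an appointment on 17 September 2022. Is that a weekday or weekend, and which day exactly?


Date: 2022-09-17
January 1, 2022 is a Saturday
Day of year: 260
Offset from Jan 1: 259 days
259 mod 7 = 0
Result: Saturday

Saturday


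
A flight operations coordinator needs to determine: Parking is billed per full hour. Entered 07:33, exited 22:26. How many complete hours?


Start: 07:33
End: 22:26
Hour difference: 22 - 7 = 15 hours
Minute difference: 26 - 33 = -7 minutes
Total minutes: 893
Complete hours: 893 / 60 = 14 (remainder 53)

14


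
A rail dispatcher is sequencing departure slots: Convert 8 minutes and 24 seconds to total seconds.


Minutes: 8
Extra seconds: 24
Seconds per minute: 60
Minutes to seconds: 8 x 60 = 480
Total: 480 + 24 = 504

504


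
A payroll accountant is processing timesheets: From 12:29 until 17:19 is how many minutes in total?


Start time: 12:29 = 749 minutes from midnight
End time: 17:19 = 1039 minutes from midnight
Difference: 1039 - 749 = 290 minutes
That is 4 hours and 50 minutes

290


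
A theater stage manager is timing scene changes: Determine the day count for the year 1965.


Year: 1965
Check leap year rules:
Divisible by 4? No
1965 is not a leap year
Days: 365

365


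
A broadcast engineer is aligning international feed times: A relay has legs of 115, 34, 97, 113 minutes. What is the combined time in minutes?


Durations: 115, 34, 97, 113
Running sum: 115
+ 34 = 149
+ 97 = 246
+ 113 = 359
Total duration: 359 minutes
That is 5 hours and 59 minutes

359


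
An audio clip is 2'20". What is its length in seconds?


Minutes: 2
Seconds: 20
Convert minutes to seconds: 2 x 60 = 120
Add remaining seconds: 120 + 20 = 140

140


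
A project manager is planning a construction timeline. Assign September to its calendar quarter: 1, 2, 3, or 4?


Month: September (month 9)
Q1: January-March (months 1-3)
Q2: April-June (months 4-6)
Q3: July-September (months 7-9)
Q4: October-December (months 10-12)
Month 9 falls in Q3

3


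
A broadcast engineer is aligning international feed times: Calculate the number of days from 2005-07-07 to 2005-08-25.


Start date: 2005-07-07
End date: 2005-08-25
Jul 2005: +25 days
Aug 2005: +24 days
Total: 49 days

49


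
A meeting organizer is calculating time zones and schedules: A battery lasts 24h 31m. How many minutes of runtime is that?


Hours: 24
Extra minutes: 31
Minutes per hour: 60
Hours to minutes: 24 x 60 = 1440
Total: 1440 + 31 = 1471

1471


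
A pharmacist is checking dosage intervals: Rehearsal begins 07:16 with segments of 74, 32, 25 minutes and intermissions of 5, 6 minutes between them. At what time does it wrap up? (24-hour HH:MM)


Start: 07:16 = 436 min from midnight
  after task 1 (74 min): 08:30
  after break (5 min): 08:35
  after task 2 (32 min): 09:07
  after break (6 min): 09:13
  after task 3 (25 min): 09:38
Total elapsed: 142 minutes
End time: 09:38

09:38


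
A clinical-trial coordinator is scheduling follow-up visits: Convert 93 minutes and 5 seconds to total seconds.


Minutes: 93
Extra seconds: 5
Seconds per minute: 60
Minutes to seconds: 93 x 60 = 5580
Total: 5580 + 5 = 5585

5585


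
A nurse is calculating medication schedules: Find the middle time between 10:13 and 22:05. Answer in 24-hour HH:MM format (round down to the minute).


Start time: 10:13 = 613 minutes from midnight
End time: 22:05 = 1325 minutes from midnight
Sum: 613 + 1325 = 1938
Midpoint: 1938 / 2 = 969 minutes
Convert: 969 / 60 = 16 hours, 9 minutes
Result: 16:09

16:09


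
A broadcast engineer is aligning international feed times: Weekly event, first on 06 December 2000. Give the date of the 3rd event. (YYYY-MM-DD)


First occurrence: 2000-12-06 (occurrence 1)
Each occurrence is 7 days after the previous.
Occurrence 3 is 2 weeks after the first.
2 weeks = 14 days
2000-12-06 + 14 days = 2000-12-20

2000-12-20


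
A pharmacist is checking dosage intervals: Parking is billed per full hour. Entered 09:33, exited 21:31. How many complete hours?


Start: 09:33
End: 21:31
Hour difference: 21 - 9 = 12 hours
Minute difference: 31 - 33 = -2 minutes
Total minutes: 718
Complete hours: 718 / 60 = 11 (remainder 58)

11


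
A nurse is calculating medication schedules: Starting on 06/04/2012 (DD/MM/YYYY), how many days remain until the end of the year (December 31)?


Start: April 06, 2012
End: December 31, 2012
Days left in April: 24
May: 31
June: 30
July: 31
August: 31
... plus remaining months
Sum of remaining months: 245
Total: 24 + 245 = 269

269


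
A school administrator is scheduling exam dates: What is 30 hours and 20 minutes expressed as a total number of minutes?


Hours: 30
Minutes: 20
Convert hours to minutes: 30 x 60 = 1800
Add remaining minutes: 1800 + 20 = 1820

1820


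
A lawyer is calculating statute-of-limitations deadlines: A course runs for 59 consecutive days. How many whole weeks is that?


Total days: 59
Days per week: 7
Division: 59 / 7 = 8 remainder 3
Complete weeks: 8
Remaining days: 3

8


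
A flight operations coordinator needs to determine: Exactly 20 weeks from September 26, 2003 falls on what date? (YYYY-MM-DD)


Start: 2003-09-26
Weeks to add: 20
Convert to days: 20 x 7 = 140 days
Add 140 days to 2003-09-26
Result: 2004-02-13

2004-02-13


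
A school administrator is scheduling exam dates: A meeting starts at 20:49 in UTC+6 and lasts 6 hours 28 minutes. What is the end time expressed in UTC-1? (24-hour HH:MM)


Start: 20:49 in UTC+6
Step 1 - add duration:
  minutes: 49 + 28 = 77 (carry 1h)
  hours: 20 + 6 + 1 = 27
  end in UTC+6: 03:17
Step 2 - convert UTC+6 -> UTC-1:
  offset difference: -1 - (6) = -7 hours
  3 + (-7) = -4 -> mod 24 = 20
Result: 20:17 in UTC-1

20:17


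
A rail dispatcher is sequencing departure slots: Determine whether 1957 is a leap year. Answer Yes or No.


Year: 1957
Divisible by 4? 1957 / 4 = 489.25 -> No
Not divisible by 4, so NOT a leap year

No


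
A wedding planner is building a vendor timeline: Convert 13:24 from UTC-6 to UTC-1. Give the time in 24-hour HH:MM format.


Local time: 13:24 at UTC-6 (offset -6h)
Target zone: UTC-1 (offset -1h)
Difference: -1 - (-6) = 5 hours
Calculation: 13 + (5) = 18
Result: 18:24

18:24


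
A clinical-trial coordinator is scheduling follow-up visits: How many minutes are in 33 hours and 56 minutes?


Hours: 33
Extra minutes: 56
Minutes per hour: 60
Hours to minutes: 33 x 60 = 1980
Total: 1980 + 56 = 2036

2036


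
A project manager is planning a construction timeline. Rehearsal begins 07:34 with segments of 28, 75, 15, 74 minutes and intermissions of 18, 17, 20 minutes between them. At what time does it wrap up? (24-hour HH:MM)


Start: 07:34 = 454 min from midnight
  after task 1 (28 min): 08:02
  after break (18 min): 08:20
  after task 2 (75 min): 09:35
  after break (17 min): 09:52
  after task 3 (15 min): 10:07
  after break (20 min): 10:27
  after task 4 (74 min): 11:41
Total elapsed: 247 minutes
End time: 11:41

11:41


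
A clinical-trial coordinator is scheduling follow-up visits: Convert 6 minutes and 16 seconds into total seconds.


Minutes: 6
Seconds: 16
Convert minutes to seconds: 6 x 60 = 360
Add remaining seconds: 360 + 16 = 376

376


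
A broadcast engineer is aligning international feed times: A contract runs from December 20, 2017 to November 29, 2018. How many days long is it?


Start date: 2017-12-20
End date: 2018-11-29
Dec 2017: +12 days
Jan 2018: +31 days
Feb 2018: +28 days
... (9 more months)
Total: 344 days

344


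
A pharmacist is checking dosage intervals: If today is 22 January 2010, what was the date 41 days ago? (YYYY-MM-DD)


Start: 2010-01-22
Subtracting 41 days
Days already passed in January: 22
After going back through January: 19 more days to subtract
December 2009 has 31 days, need 19
Result: 2009-12-12

2009-12-12


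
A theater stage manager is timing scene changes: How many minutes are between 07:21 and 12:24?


Start time: 07:21 = 441 minutes from midnight
End time: 12:24 = 744 minutes from midnight
Difference: 744 - 441 = 303 minutes
That is 5 hours and 3 minutes

303


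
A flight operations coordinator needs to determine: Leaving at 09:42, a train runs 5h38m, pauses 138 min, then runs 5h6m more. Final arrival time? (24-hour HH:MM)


Depart: 09:42
Leg 1: +338 min -> 15:20
Layover: +138 min -> 17:38
Leg 2: +306 min -> 22:44
Total travel: 782 minutes = 13h 2m
Arrival: 22:44

22:44


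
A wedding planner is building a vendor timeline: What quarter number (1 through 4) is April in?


Month: April (month 4)
Q1: January-March (months 1-3)
Q2: April-June (months 4-6)
Q3: July-September (months 7-9)
Q4: October-December (months 10-12)
Month 4 falls in Q2

2


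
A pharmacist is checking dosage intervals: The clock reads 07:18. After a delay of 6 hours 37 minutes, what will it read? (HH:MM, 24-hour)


Start time: 07:18
Adding: 6 hours 37 minutes
Minutes: 18 + 37 = 55
Hours: 7 + 6 + 0 = 13
Result: 13:55

13:55


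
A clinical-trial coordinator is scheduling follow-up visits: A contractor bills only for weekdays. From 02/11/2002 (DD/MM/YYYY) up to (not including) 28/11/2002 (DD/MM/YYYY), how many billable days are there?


Start: 2002-11-02 (Saturday)
End (exclusive): 2002-11-28 (Thursday)
Total calendar days: 26
Full weeks: 26 // 7 = 3 -> 15 weekdays
Remaining 5 days starting on Saturday:
  Sat(-), Sun(-), Mon(w), Tue(w), Wed(w) -> 3 weekdays
Total business days: 15 + 3 = 18

18


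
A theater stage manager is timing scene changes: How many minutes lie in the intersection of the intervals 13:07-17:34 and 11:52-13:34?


Interval A: [787, 1054] minutes from midnight
Interval B: [712, 814] minutes from midnight
Overlap start = max(787, 712) = 787
Overlap end = min(1054, 814) = 814
Overlap = 814 - 787 = 27 minutes

27


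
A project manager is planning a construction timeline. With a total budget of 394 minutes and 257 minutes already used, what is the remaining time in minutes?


Total budget: 394 minutes
Time used: 257 minutes
Remaining: 394 - 257 = 137 minutes
Percent used: 65.2%
Percent remaining: 34.8%

137


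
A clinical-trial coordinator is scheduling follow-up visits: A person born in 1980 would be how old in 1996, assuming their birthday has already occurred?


Birth year: 1980
Current year: 1996
Age = current year - birth year
Age = 1996 - 1980 = 16

16


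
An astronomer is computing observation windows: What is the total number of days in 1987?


Year: 1987
Check leap year rules:
Divisible by 4? No
1987 is not a leap year
Days: 365

365


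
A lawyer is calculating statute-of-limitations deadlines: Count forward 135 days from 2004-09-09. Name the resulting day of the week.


Start: 2004-09-09 (Thursday)
Step 1 - find target date: add 135 days
  2004-09-09 + 135 days = 2005-01-22
Step 2 - day of week:
  135 mod 7 = 2
  Thursday + 2 days -> Saturday
Result: Saturday (2005-01-22)

Saturday


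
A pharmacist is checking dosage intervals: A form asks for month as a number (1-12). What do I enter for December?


Calendar month order:
11. November
12. December <--
December is month number 12

12


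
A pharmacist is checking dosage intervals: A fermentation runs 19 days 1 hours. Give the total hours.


Days: 19
Extra hours: 1
Hours per day: 24
Days to hours: 19 x 24 = 456
Total: 456 + 1 = 457

457


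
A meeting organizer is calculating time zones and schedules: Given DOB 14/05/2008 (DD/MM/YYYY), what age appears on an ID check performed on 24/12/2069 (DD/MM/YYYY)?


Birth: 2008-05-14
Reference: 2069-12-24
Year difference: 2069 - 2008 = 61
Has birthday (05-14) occurred by 12-24? Yes
Age in full years: 61

61


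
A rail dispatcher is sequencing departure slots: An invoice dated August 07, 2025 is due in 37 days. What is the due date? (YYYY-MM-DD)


Start: 2025-08-07
Adding 37 days
Days remaining in August: 24
After August: 13 days still to add
September 2025 has 30 days, need 13
Result: 2025-09-13

2025-09-13


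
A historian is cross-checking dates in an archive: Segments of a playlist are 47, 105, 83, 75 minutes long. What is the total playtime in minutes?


Durations: 47, 105, 83, 75
Running sum: 47
+ 105 = 152
+ 83 = 235
+ 75 = 310
Total duration: 310 minutes
That is 5 hours and 10 minutes

310


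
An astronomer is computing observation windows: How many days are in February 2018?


Month: February
Year: 2018
2018 is not a leap year
February has 28 days
Total: 28 days

28


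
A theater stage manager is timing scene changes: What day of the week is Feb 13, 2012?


Date: 2012-02-13
January 1, 2012 is a Sunday
Day of year: 44
Offset from Jan 1: 43 days
43 mod 7 = 1
Result: Monday

Monday


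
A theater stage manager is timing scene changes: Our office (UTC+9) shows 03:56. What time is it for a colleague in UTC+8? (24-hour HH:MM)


Local time: 03:56 at UTC+9 (offset 9h)
Target zone: UTC+8 (offset 8h)
Difference: 8 - (9) = -1 hours
Calculation: 3 + (-1) = 2
Result: 02:56

02:56


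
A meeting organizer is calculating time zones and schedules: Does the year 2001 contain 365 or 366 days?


Year: 2001
Check leap year rules:
Divisible by 4? No
2001 is not a leap year
Days: 365

365


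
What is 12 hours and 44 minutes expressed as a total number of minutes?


Hours: 12
Minutes: 44
Convert hours to minutes: 12 x 60 = 720
Add remaining minutes: 720 + 44 = 764

764


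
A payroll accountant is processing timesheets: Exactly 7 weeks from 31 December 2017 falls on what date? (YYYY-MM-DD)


Start: 2017-12-31
Weeks to add: 7
Convert to days: 7 x 7 = 49 days
Add 49 days to 2017-12-31
Result: 2018-02-18

2018-02-18


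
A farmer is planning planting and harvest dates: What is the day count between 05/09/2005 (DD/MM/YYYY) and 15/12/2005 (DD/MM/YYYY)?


Start date: 2005-09-05
End date: 2005-12-15
Sep 2005: +26 days
Oct 2005: +31 days
Nov 2005: +30 days
Dec 2005: +14 days
Total: 101 days

101


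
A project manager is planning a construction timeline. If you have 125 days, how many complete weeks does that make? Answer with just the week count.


Total days: 125
Days per week: 7
Division: 125 / 7 = 17 remainder 6
Complete weeks: 17
Remaining days: 6

17


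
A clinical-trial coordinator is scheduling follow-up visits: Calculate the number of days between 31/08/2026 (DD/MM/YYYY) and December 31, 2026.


Start: August 31, 2026
End: December 31, 2026
Days left in August: 0
September: 30
October: 31
November: 30
December: 31
Sum of remaining months: 122
Total: 0 + 122 = 122

122


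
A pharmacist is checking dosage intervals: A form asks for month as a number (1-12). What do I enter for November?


Calendar month order:
10. October
11. November <--
12. December
November is month number 11

11


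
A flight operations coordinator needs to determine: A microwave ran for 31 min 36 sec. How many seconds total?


Minutes: 31
Extra seconds: 36
Seconds per minute: 60
Minutes to seconds: 31 x 60 = 1860
Total: 1860 + 36 = 1896

1896


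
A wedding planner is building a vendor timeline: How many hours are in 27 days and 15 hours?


Days: 27
Extra hours: 15
Hours per day: 24
Days to hours: 27 x 24 = 648
Total: 648 + 15 = 663

663


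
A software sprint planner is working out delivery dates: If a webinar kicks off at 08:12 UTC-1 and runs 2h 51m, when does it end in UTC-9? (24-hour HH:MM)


Start: 08:12 in UTC-1
Step 1 - add duration:
  minutes: 12 + 51 = 63 (carry 1h)
  hours: 8 + 2 + 1 = 11
  end in UTC-1: 11:03
Step 2 - convert UTC-1 -> UTC-9:
  offset difference: -9 - (-1) = -8 hours
  11 + (-8) = 3 -> mod 24 = 3
Result: 03:03 in UTC-9

03:03


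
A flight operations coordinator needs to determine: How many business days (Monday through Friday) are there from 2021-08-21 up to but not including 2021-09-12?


Start: 2021-08-21 (Saturday)
End (exclusive): 2021-09-12 (Sunday)
Total calendar days: 22
Full weeks: 22 // 7 = 3 -> 15 weekdays
Remaining 1 days starting on Saturday:
  Sat(-) -> 0 weekdays
Total business days: 15 + 0 = 15

15


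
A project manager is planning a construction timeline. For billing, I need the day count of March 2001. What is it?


Month: March
Year: 2001
March is a 31-day month
Total: 31 days

31


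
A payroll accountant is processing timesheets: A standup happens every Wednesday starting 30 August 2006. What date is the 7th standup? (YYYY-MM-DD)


First occurrence: 2006-08-30 (occurrence 1)
Each occurrence is 7 days after the previous.
Occurrence 7 is 6 weeks after the first.
6 weeks = 42 days
2006-08-30 + 42 days = 2006-10-11

2006-10-11


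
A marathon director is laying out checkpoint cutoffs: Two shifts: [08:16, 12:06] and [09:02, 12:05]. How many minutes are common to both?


Interval A: [496, 726] minutes from midnight
Interval B: [542, 725] minutes from midnight
Overlap start = max(496, 542) = 542
Overlap end = min(726, 725) = 725
Overlap = 725 - 542 = 183 minutes

183


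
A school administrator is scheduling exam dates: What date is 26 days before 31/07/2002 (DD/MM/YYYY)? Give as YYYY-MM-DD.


Start: 2002-07-31
Subtracting 26 days
Days already passed in July: 31
Result: 2002-07-05

2002-07-05


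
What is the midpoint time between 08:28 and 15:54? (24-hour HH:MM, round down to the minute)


Start time: 08:28 = 508 minutes from midnight
End time: 15:54 = 954 minutes from midnight
Sum: 508 + 954 = 1462
Midpoint: 1462 / 2 = 731 minutes
Convert: 731 / 60 = 12 hours, 11 minutes
Result: 12:11

12:11


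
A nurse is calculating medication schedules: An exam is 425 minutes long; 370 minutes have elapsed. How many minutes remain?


Total budget: 425 minutes
Time used: 370 minutes
Remaining: 425 - 370 = 55 minutes
Percent used: 87.1%
Percent remaining: 12.9%

55


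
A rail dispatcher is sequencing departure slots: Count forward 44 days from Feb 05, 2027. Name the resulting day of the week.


Start: 2027-02-05 (Friday)
Step 1 - find target date: add 44 days
  2027-02-05 + 44 days = 2027-03-21
Step 2 - day of week:
  44 mod 7 = 2
  Friday + 2 days -> Sunday
Result: Sunday (2027-03-21)

Sunday


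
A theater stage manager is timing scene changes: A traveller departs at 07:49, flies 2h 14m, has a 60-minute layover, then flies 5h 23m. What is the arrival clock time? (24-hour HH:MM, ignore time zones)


Depart: 07:49
Leg 1: +134 min -> 10:03
Layover: +60 min -> 11:03
Leg 2: +323 min -> 16:26
Total travel: 517 minutes = 8h 37m
Arrival: 16:26

16:26


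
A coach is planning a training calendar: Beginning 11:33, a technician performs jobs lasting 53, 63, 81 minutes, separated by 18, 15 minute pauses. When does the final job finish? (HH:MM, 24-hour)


Start: 11:33 = 693 min from midnight
  after task 1 (53 min): 12:26
  after break (18 min): 12:44
  after task 2 (63 min): 13:47
  after break (15 min): 14:02
  after task 3 (81 min): 15:23
Total elapsed: 230 minutes
End time: 15:23

15:23


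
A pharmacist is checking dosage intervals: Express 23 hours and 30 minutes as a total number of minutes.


Hours: 23
Extra minutes: 30
Minutes per hour: 60
Hours to minutes: 23 x 60 = 1380
Total: 1380 + 30 = 1410

1410


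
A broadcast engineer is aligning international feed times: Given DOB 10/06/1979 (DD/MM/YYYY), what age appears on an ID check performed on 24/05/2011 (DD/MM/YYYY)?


Birth: 1979-06-10
Reference: 2011-05-24
Year difference: 2011 - 1979 = 32
Has birthday (06-10) occurred by 05-24? No
Birthday not yet reached this year -> subtract 1
Age in full years: 31

31


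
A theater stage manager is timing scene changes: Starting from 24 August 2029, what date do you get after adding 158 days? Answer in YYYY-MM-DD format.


Start: 2029-08-24
Adding 158 days
Days remaining in August: 7
After August: 151 days still to add
September 2029: 30 days, 121 remaining
October 2029: 31 days, 90 remaining
November 2029: 30 days, 60 remaining
December 2029: 31 days, 29 remaining
Result: 2030-01-29

2030-01-29


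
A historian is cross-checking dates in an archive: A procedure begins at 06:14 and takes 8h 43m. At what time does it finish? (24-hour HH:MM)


Start time: 06:14
Adding: 8 hours 43 minutes
Minutes: 14 + 43 = 57
Hours: 6 + 8 + 0 = 14
Result: 14:57

14:57


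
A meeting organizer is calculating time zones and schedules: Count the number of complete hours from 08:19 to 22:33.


Start: 08:19
End: 22:33
Hour difference: 22 - 8 = 14 hours
Minute difference: 33 - 19 = 14 minutes
Total minutes: 854
Complete hours: 854 / 60 = 14 (remainder 14)

14


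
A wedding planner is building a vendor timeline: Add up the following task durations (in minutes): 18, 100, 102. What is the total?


Durations: 18, 100, 102
Running sum: 18
+ 100 = 118
+ 102 = 220
Total duration: 220 minutes
That is 3 hours and 40 minutes

220


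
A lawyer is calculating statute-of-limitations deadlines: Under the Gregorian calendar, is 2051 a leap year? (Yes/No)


Year: 2051
Divisible by 4? 2051 / 4 = 512.75 -> No
Not divisible by 4, so NOT a leap year

No


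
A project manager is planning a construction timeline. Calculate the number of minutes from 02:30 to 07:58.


Start time: 02:30 = 150 minutes from midnight
End time: 07:58 = 478 minutes from midnight
Difference: 478 - 150 = 328 minutes
That is 5 hours and 28 minutes

328


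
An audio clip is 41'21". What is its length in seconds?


Minutes: 41
Seconds: 21
Convert minutes to seconds: 41 x 60 = 2460
Add remaining seconds: 2460 + 21 = 2481

2481


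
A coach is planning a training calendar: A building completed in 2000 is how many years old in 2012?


Birth year: 2000
Current year: 2012
Age = current year - birth year
Age = 2012 - 2000 = 12

12


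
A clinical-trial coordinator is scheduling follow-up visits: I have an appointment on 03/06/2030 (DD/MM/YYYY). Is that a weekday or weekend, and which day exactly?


Date: 2030-06-03
January 1, 2030 is a Tuesday
Day of year: 154
Offset from Jan 1: 153 days
153 mod 7 = 6
Result: Monday

Monday


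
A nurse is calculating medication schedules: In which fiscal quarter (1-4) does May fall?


Month: May (month 5)
Q1: January-March (months 1-3)
Q2: April-June (months 4-6)
Q3: July-September (months 7-9)
Q4: October-December (months 10-12)
Month 5 falls in Q2

2


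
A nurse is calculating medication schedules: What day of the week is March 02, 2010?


Date: 2010-03-02
January 1, 2010 is a Friday
Day of year: 61
Offset from Jan 1: 60 days
60 mod 7 = 4
Result: Tuesday

Tuesday


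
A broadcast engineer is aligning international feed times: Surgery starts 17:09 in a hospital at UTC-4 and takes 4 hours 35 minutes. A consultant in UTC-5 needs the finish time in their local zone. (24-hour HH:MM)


Start: 17:09 in UTC-4
Step 1 - add duration:
  minutes: 9 + 35 = 44
  hours: 17 + 4 + 0 = 21
  end in UTC-4: 21:44
Step 2 - convert UTC-4 -> UTC-5:
  offset difference: -5 - (-4) = -1 hours
  21 + (-1) = 20 -> mod 24 = 20
Result: 20:44 in UTC-5

20:44


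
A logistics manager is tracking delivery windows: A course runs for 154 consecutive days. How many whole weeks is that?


Total days: 154
Days per week: 7
Division: 154 / 7 = 22 remainder 0
Complete weeks: 22
Remaining days: 0

22


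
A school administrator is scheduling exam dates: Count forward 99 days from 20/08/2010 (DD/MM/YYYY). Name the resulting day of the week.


Start: 2010-08-20 (Friday)
Step 1 - find target date: add 99 days
  2010-08-20 + 99 days = 2010-11-27
Step 2 - day of week:
  99 mod 7 = 1
  Friday + 1 days -> Saturday
Result: Saturday (2010-11-27)

Saturday


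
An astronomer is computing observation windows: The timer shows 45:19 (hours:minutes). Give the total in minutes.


Hours: 45
Minutes: 19
Convert hours to minutes: 45 x 60 = 2700
Add remaining minutes: 2700 + 19 = 2719

2719


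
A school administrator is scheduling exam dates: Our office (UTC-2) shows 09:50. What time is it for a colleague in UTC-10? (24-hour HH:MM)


Local time: 09:50 at UTC-2 (offset -2h)
Target zone: UTC-10 (offset -10h)
Difference: -10 - (-2) = -8 hours
Calculation: 9 + (-8) = 1
Result: 01:50

01:50


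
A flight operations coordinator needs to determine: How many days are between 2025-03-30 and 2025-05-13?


Start date: 2025-03-30
End date: 2025-05-13
Mar 2025: +2 days
Apr 2025: +30 days
May 2025: +12 days
Total: 44 days

44


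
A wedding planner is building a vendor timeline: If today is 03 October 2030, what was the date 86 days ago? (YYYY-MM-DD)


Start: 2030-10-03
Subtracting 86 days
Days already passed in October: 3
After going back through October: 83 more days to subtract
September 2030: 30 days, 53 remaining
August 2030: 31 days, 22 remaining
July 2030 has 31 days, need 22
Result: 2030-07-09

2030-07-09


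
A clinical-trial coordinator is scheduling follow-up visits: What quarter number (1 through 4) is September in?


Month: September (month 9)
Q1: January-March (months 1-3)
Q2: April-June (months 4-6)
Q3: July-September (months 7-9)
Q4: October-December (months 10-12)
Month 9 falls in Q3

3


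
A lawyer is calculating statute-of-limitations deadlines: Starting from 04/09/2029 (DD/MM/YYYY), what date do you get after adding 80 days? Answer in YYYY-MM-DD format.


Start: 2029-09-04
Adding 80 days
Days remaining in September: 26
After September: 54 days still to add
October 2029: 31 days, 23 remaining
November 2029 has 30 days, need 23
Result: 2029-11-23

2029-11-23


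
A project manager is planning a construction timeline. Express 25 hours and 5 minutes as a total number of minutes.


Hours: 25
Extra minutes: 5
Minutes per hour: 60
Hours to minutes: 25 x 60 = 1500
Total: 1500 + 5 = 1505

1505


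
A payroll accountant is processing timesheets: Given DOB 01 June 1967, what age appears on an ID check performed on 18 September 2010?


Birth: 1967-06-01
Reference: 2010-09-18
Year difference: 2010 - 1967 = 43
Has birthday (06-01) occurred by 09-18? Yes
Age in full years: 43

43


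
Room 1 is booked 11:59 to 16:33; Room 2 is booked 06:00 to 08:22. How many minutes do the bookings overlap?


Interval A: [719, 993] minutes from midnight
Interval B: [360, 502] minutes from midnight
Overlap start = max(719, 360) = 719
Overlap end = min(993, 502) = 502
End <= start, so the intervals do not overlap: 0 minutes

0


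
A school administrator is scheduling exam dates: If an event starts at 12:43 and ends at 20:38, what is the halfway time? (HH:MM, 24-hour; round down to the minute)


Start time: 12:43 = 763 minutes from midnight
End time: 20:38 = 1238 minutes from midnight
Sum: 763 + 1238 = 2001
Midpoint: 2001 / 2 = 1000 minutes
Convert: 1000 / 60 = 16 hours, 40 minutes
Result: 16:40

16:40


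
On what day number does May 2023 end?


Month: May
Year: 2023
May is a 31-day month
Total: 31 days

31


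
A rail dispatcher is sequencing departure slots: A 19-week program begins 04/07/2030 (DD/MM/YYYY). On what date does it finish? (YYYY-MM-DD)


Start: 2030-07-04
Weeks to add: 19
Convert to days: 19 x 7 = 133 days
Add 133 days to 2030-07-04
Result: 2030-11-14

2030-11-14


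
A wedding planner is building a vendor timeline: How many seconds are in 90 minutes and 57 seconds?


Minutes: 90
Seconds: 57
Convert minutes to seconds: 90 x 60 = 5400
Add remaining seconds: 5400 + 57 = 5457

5457


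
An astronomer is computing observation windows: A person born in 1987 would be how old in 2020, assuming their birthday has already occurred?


Birth year: 1987
Current year: 2020
Age = current year - birth year
Age = 2020 - 1987 = 33

33


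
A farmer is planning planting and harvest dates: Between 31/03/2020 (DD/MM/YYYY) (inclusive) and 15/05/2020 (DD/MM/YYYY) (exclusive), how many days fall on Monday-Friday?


Start: 2020-03-31 (Tuesday)
End (exclusive): 2020-05-15 (Friday)
Total calendar days: 45
Full weeks: 45 // 7 = 6 -> 30 weekdays
Remaining 3 days starting on Tuesday:
  Tue(w), Wed(w), Thu(w) -> 3 weekdays
Total business days: 30 + 3 = 33

33


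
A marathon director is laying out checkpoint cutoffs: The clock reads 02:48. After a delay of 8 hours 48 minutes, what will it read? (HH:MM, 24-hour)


Start time: 02:48
Adding: 8 hours 48 minutes
Minutes: 48 + 48 = 96
Minute overflow: 96 >= 60, so carry 1 hour, minutes = 36
Hours: 2 + 8 + 1 = 11
Result: 11:36

11:36


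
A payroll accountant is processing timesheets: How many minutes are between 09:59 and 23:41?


Start time: 09:59 = 599 minutes from midnight
End time: 23:41 = 1421 minutes from midnight
Difference: 1421 - 599 = 822 minutes
That is 13 hours and 42 minutes

822


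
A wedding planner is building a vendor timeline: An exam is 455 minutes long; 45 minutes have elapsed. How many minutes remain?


Total budget: 455 minutes
Time used: 45 minutes
Remaining: 455 - 45 = 410 minutes
Percent used: 9.9%
Percent remaining: 90.1%

410


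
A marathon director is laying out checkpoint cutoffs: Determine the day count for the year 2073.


Year: 2073
Check leap year rules:
Divisible by 4? No
2073 is not a leap year
Days: 365

365


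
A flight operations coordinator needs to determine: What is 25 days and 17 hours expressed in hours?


Days: 25
Extra hours: 17
Hours per day: 24
Days to hours: 25 x 24 = 600
Total: 600 + 17 = 617

617


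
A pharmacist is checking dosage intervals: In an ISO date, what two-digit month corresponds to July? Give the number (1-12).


Calendar month order:
6. June
7. July <--
8. August
July is month number 7

7


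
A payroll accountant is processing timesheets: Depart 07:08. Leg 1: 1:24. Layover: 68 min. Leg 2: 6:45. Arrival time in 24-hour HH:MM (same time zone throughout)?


Depart: 07:08
Leg 1: +84 min -> 08:32
Layover: +68 min -> 09:40
Leg 2: +405 min -> 16:25
Total travel: 557 minutes = 9h 17m
Arrival: 16:25

16:25


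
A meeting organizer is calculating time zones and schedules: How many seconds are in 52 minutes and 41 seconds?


Minutes: 52
Extra seconds: 41
Seconds per minute: 60
Minutes to seconds: 52 x 60 = 3120
Total: 3120 + 41 = 3161

3161


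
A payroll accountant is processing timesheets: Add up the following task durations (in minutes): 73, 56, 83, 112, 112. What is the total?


Durations: 73, 56, 83, 112, 112
Running sum: 73
+ 56 = 129
+ 83 = 212
+ 112 = 324
+ 112 = 436
Total duration: 436 minutes
That is 7 hours and 16 minutes

436


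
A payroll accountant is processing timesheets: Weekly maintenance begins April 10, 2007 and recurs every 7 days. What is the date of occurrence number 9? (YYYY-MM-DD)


First occurrence: 2007-04-10 (occurrence 1)
Each occurrence is 7 days after the previous.
Occurrence 9 is 8 weeks after the first.
8 weeks = 56 days
2007-04-10 + 56 days = 2007-06-05

2007-06-05


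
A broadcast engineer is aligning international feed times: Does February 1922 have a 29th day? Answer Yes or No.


Year: 1922
Divisible by 4? 1922 / 4 = 480.5 -> No
Not divisible by 4, so NOT a leap year

No


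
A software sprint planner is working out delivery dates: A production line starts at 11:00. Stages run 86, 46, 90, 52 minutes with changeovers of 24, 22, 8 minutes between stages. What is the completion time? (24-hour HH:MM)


Start: 11:00 = 660 min from midnight
  after task 1 (86 min): 12:26
  after break (24 min): 12:50
  after task 2 (46 min): 13:36
  after break (22 min): 13:58
  after task 3 (90 min): 15:28
  after break (8 min): 15:36
  after task 4 (52 min): 16:28
Total elapsed: 328 minutes
End time: 16:28

16:28


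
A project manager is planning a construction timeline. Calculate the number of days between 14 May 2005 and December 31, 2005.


Start: May 14, 2005
End: December 31, 2005
Days left in May: 17
June: 30
July: 31
August: 31
September: 30
... plus remaining months
Sum of remaining months: 214
Total: 17 + 214 = 231

231


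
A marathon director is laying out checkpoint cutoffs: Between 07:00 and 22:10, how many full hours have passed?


Start: 07:00
End: 22:10
Hour difference: 22 - 7 = 15 hours
Minute difference: 10 - 0 = 10 minutes
Total minutes: 910
Complete hours: 910 / 60 = 15 (remainder 10)

15


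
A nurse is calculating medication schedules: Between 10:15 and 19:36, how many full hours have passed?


Start: 10:15
End: 19:36
Hour difference: 19 - 10 = 9 hours
Minute difference: 36 - 15 = 21 minutes
Total minutes: 561
Complete hours: 561 / 60 = 9 (remainder 21)

9


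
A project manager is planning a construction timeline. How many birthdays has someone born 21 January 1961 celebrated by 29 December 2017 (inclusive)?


Birth: 1961-01-21
Reference: 2017-12-29
Year difference: 2017 - 1961 = 56
Has birthday (01-21) occurred by 12-29? Yes
Age in full years: 56

56


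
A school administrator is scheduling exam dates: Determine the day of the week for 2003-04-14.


Date: 2003-04-14
January 1, 2003 is a Wednesday
Day of year: 104
Offset from Jan 1: 103 days
103 mod 7 = 5
Result: Monday

Monday


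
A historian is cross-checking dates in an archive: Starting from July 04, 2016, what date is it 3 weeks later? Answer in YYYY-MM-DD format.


Start: 2016-07-04
Weeks to add: 3
Convert to days: 3 x 7 = 21 days
Add 21 days to 2016-07-04
Result: 2016-07-25

2016-07-25


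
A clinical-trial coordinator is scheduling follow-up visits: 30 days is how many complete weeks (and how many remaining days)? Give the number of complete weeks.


Total days: 30
Days per week: 7
Division: 30 / 7 = 4 remainder 2
Complete weeks: 4
Remaining days: 2

4


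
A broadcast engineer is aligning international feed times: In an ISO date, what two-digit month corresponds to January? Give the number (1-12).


Calendar month order:
1. January <--
2. February
January is month number 1

1


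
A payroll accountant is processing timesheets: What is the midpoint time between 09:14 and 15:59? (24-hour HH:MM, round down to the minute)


Start time: 09:14 = 554 minutes from midnight
End time: 15:59 = 959 minutes from midnight
Sum: 554 + 959 = 1513
Midpoint: 1513 / 2 = 756 minutes
Convert: 756 / 60 = 12 hours, 36 minutes
Result: 12:36

12:36


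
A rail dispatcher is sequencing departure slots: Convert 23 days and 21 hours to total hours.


Days: 23
Extra hours: 21
Hours per day: 24
Days to hours: 23 x 24 = 552
Total: 552 + 21 = 573

573


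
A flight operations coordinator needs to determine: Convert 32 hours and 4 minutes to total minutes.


Hours: 32
Extra minutes: 4
Minutes per hour: 60
Hours to minutes: 32 x 60 = 1920
Total: 1920 + 4 = 1924

1924


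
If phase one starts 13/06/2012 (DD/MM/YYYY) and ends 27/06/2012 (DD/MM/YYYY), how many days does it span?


Start date: 2012-06-13
End date: 2012-06-27
Jun 2012: +14 days
Total: 14 days

14


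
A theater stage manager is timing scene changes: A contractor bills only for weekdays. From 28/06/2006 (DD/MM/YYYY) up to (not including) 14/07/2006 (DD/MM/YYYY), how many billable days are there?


Start: 2006-06-28 (Wednesday)
End (exclusive): 2006-07-14 (Friday)
Total calendar days: 16
Full weeks: 16 // 7 = 2 -> 10 weekdays
Remaining 2 days starting on Wednesday:
  Wed(w), Thu(w) -> 2 weekdays
Total business days: 10 + 2 = 12

12
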